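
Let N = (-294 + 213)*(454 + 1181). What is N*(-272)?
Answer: 36022320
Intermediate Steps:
N = -132435 (N = -81*1635 = -132435)
N*(-272) = -132435*(-272) = 36022320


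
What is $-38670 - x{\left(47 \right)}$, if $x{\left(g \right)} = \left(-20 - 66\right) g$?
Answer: $-34628$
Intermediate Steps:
$x{\left(g \right)} = - 86 g$
$-38670 - x{\left(47 \right)} = -38670 - \left(-86\right) 47 = -38670 - -4042 = -38670 + 4042 = -34628$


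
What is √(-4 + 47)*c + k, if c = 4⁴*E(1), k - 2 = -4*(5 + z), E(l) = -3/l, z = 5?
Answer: -38 - 768*√43 ≈ -5074.1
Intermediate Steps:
k = -38 (k = 2 - 4*(5 + 5) = 2 - 4*10 = 2 - 40 = -38)
c = -768 (c = 4⁴*(-3/1) = 256*(-3*1) = 256*(-3) = -768)
√(-4 + 47)*c + k = √(-4 + 47)*(-768) - 38 = √43*(-768) - 38 = -768*√43 - 38 = -38 - 768*√43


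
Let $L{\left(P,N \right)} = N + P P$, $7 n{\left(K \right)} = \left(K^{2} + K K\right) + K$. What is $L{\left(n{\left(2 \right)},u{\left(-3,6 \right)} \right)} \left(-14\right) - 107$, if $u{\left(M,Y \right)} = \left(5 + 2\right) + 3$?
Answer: $- \frac{1929}{7} \approx -275.57$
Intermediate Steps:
$u{\left(M,Y \right)} = 10$ ($u{\left(M,Y \right)} = 7 + 3 = 10$)
$n{\left(K \right)} = \frac{K}{7} + \frac{2 K^{2}}{7}$ ($n{\left(K \right)} = \frac{\left(K^{2} + K K\right) + K}{7} = \frac{\left(K^{2} + K^{2}\right) + K}{7} = \frac{2 K^{2} + K}{7} = \frac{K + 2 K^{2}}{7} = \frac{K}{7} + \frac{2 K^{2}}{7}$)
$L{\left(P,N \right)} = N + P^{2}$
$L{\left(n{\left(2 \right)},u{\left(-3,6 \right)} \right)} \left(-14\right) - 107 = \left(10 + \left(\frac{1}{7} \cdot 2 \left(1 + 2 \cdot 2\right)\right)^{2}\right) \left(-14\right) - 107 = \left(10 + \left(\frac{1}{7} \cdot 2 \left(1 + 4\right)\right)^{2}\right) \left(-14\right) - 107 = \left(10 + \left(\frac{1}{7} \cdot 2 \cdot 5\right)^{2}\right) \left(-14\right) - 107 = \left(10 + \left(\frac{10}{7}\right)^{2}\right) \left(-14\right) - 107 = \left(10 + \frac{100}{49}\right) \left(-14\right) - 107 = \frac{590}{49} \left(-14\right) - 107 = - \frac{1180}{7} - 107 = - \frac{1929}{7}$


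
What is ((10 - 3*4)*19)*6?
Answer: -228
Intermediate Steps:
((10 - 3*4)*19)*6 = ((10 - 1*12)*19)*6 = ((10 - 12)*19)*6 = -2*19*6 = -38*6 = -228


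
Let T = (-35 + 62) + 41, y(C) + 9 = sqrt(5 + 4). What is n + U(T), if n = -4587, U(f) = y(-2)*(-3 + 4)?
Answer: -4593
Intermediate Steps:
y(C) = -6 (y(C) = -9 + sqrt(5 + 4) = -9 + sqrt(9) = -9 + 3 = -6)
T = 68 (T = 27 + 41 = 68)
U(f) = -6 (U(f) = -6*(-3 + 4) = -6*1 = -6)
n + U(T) = -4587 - 6 = -4593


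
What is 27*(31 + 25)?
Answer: 1512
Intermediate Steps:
27*(31 + 25) = 27*56 = 1512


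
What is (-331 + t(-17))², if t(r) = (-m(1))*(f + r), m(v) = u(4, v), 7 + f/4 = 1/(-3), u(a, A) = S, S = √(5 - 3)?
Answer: 1024691/9 - 92018*√2/3 ≈ 70477.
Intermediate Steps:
S = √2 ≈ 1.4142
u(a, A) = √2
f = -88/3 (f = -28 + 4/(-3) = -28 + 4*(-⅓) = -28 - 4/3 = -88/3 ≈ -29.333)
m(v) = √2
t(r) = -√2*(-88/3 + r) (t(r) = (-√2)*(-88/3 + r) = -√2*(-88/3 + r))
(-331 + t(-17))² = (-331 + √2*(88/3 - 1*(-17)))² = (-331 + √2*(88/3 + 17))² = (-331 + √2*(139/3))² = (-331 + 139*√2/3)²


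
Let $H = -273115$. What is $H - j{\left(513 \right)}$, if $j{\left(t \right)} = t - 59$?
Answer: $-273569$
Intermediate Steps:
$j{\left(t \right)} = -59 + t$
$H - j{\left(513 \right)} = -273115 - \left(-59 + 513\right) = -273115 - 454 = -273569$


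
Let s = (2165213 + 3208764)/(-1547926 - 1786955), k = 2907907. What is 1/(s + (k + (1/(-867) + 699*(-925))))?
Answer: 321260203/726475459306736 ≈ 4.4222e-7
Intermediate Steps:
s = -5373977/3334881 (s = 5373977/(-3334881) = 5373977*(-1/3334881) = -5373977/3334881 ≈ -1.6114)
1/(s + (k + (1/(-867) + 699*(-925)))) = 1/(-5373977/3334881 + (2907907 + (1/(-867) + 699*(-925)))) = 1/(-5373977/3334881 + (2907907 + (-1/867 - 646575))) = 1/(-5373977/3334881 + (2907907 - 560580526/867)) = 1/(-5373977/3334881 + 1960574843/867) = 1/(726475459306736/321260203) = 321260203/726475459306736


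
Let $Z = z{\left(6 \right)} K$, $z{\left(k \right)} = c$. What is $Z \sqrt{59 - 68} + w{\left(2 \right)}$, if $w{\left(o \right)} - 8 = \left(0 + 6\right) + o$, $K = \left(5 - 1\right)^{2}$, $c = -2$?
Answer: $16 - 96 i \approx 16.0 - 96.0 i$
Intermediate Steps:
$K = 16$ ($K = 4^{2} = 16$)
$z{\left(k \right)} = -2$
$w{\left(o \right)} = 14 + o$ ($w{\left(o \right)} = 8 + \left(\left(0 + 6\right) + o\right) = 8 + \left(6 + o\right) = 14 + o$)
$Z = -32$ ($Z = \left(-2\right) 16 = -32$)
$Z \sqrt{59 - 68} + w{\left(2 \right)} = - 32 \sqrt{59 - 68} + \left(14 + 2\right) = - 32 \sqrt{-9} + 16 = - 32 \cdot 3 i + 16 = - 96 i + 16 = 16 - 96 i$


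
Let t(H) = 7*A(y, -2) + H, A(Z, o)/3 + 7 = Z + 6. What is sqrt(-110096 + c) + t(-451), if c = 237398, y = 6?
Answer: -346 + 7*sqrt(2598) ≈ 10.794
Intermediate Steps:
A(Z, o) = -3 + 3*Z (A(Z, o) = -21 + 3*(Z + 6) = -21 + 3*(6 + Z) = -21 + (18 + 3*Z) = -3 + 3*Z)
t(H) = 105 + H (t(H) = 7*(-3 + 3*6) + H = 7*(-3 + 18) + H = 7*15 + H = 105 + H)
sqrt(-110096 + c) + t(-451) = sqrt(-110096 + 237398) + (105 - 451) = sqrt(127302) - 346 = 7*sqrt(2598) - 346 = -346 + 7*sqrt(2598)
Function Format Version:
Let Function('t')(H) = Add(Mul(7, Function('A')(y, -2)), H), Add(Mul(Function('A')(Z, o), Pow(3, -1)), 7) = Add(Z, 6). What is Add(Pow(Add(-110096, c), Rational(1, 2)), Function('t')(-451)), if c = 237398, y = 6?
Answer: Add(-346, Mul(7, Pow(2598, Rational(1, 2)))) ≈ 10.794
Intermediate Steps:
Function('A')(Z, o) = Add(-3, Mul(3, Z)) (Function('A')(Z, o) = Add(-21, Mul(3, Add(Z, 6))) = Add(-21, Mul(3, Add(6, Z))) = Add(-21, Add(18, Mul(3, Z))) = Add(-3, Mul(3, Z)))
Function('t')(H) = Add(105, H) (Function('t')(H) = Add(Mul(7, Add(-3, Mul(3, 6))), H) = Add(Mul(7, Add(-3, 18)), H) = Add(Mul(7, 15), H) = Add(105, H))
Add(Pow(Add(-110096, c), Rational(1, 2)), Function('t')(-451)) = Add(Pow(Add(-110096, 237398), Rational(1, 2)), Add(105, -451)) = Add(Pow(127302, Rational(1, 2)), -346) = Add(Mul(7, Pow(2598, Rational(1, 2))), -346) = Add(-346, Mul(7, Pow(2598, Rational(1, 2))))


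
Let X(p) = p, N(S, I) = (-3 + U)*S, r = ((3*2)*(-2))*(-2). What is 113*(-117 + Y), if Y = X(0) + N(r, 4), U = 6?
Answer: -5085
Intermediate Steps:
r = 24 (r = (6*(-2))*(-2) = -12*(-2) = 24)
N(S, I) = 3*S (N(S, I) = (-3 + 6)*S = 3*S)
Y = 72 (Y = 0 + 3*24 = 0 + 72 = 72)
113*(-117 + Y) = 113*(-117 + 72) = 113*(-45) = -5085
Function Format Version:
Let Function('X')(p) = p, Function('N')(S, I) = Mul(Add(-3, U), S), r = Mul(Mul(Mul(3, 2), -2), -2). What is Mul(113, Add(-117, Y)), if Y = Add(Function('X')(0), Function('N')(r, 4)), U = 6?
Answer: -5085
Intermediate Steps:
r = 24 (r = Mul(Mul(6, -2), -2) = Mul(-12, -2) = 24)
Function('N')(S, I) = Mul(3, S) (Function('N')(S, I) = Mul(Add(-3, 6), S) = Mul(3, S))
Y = 72 (Y = Add(0, Mul(3, 24)) = Add(0, 72) = 72)
Mul(113, Add(-117, Y)) = Mul(113, Add(-117, 72)) = Mul(113, -45) = -5085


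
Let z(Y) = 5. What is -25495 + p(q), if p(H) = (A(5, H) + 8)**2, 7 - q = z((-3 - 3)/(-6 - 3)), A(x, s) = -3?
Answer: -25470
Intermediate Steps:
q = 2 (q = 7 - 1*5 = 7 - 5 = 2)
p(H) = 25 (p(H) = (-3 + 8)**2 = 5**2 = 25)
-25495 + p(q) = -25495 + 25 = -25470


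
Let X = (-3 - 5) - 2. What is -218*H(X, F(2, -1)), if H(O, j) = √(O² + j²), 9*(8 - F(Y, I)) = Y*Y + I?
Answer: -218*√1429/3 ≈ -2747.0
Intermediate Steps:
F(Y, I) = 8 - I/9 - Y²/9 (F(Y, I) = 8 - (Y*Y + I)/9 = 8 - (Y² + I)/9 = 8 - (I + Y²)/9 = 8 + (-I/9 - Y²/9) = 8 - I/9 - Y²/9)
X = -10 (X = -8 - 2 = -10)
-218*H(X, F(2, -1)) = -218*√((-10)² + (8 - ⅑*(-1) - ⅑*2²)²) = -218*√(100 + (8 + ⅑ - ⅑*4)²) = -218*√(100 + (8 + ⅑ - 4/9)²) = -218*√(100 + (23/3)²) = -218*√(100 + 529/9) = -218*√1429/3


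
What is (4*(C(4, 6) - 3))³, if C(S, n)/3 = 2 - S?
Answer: -46656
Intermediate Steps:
C(S, n) = 6 - 3*S (C(S, n) = 3*(2 - S) = 6 - 3*S)
(4*(C(4, 6) - 3))³ = (4*((6 - 3*4) - 3))³ = (4*((6 - 12) - 3))³ = (4*(-6 - 3))³ = (4*(-9))³ = (-36)³ = -46656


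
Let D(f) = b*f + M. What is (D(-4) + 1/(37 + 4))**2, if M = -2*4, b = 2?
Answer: 429025/1681 ≈ 255.22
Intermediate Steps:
M = -8
D(f) = -8 + 2*f (D(f) = 2*f - 8 = -8 + 2*f)
(D(-4) + 1/(37 + 4))**2 = ((-8 + 2*(-4)) + 1/(37 + 4))**2 = ((-8 - 8) + 1/41)**2 = (-16 + 1/41)**2 = (-655/41)**2 = 429025/1681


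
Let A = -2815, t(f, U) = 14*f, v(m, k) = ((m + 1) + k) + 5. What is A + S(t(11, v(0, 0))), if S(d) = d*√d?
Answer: -2815 + 154*√154 ≈ -903.91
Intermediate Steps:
v(m, k) = 6 + k + m (v(m, k) = ((1 + m) + k) + 5 = (1 + k + m) + 5 = 6 + k + m)
S(d) = d^(3/2)
A + S(t(11, v(0, 0))) = -2815 + (14*11)^(3/2) = -2815 + 154^(3/2) = -2815 + 154*√154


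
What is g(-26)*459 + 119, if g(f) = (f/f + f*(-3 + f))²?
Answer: 261641594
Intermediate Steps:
g(f) = (1 + f*(-3 + f))²
g(-26)*459 + 119 = (1 + (-26)² - 3*(-26))²*459 + 119 = (1 + 676 + 78)²*459 + 119 = 755²*459 + 119 = 570025*459 + 119 = 261641475 + 119 = 261641594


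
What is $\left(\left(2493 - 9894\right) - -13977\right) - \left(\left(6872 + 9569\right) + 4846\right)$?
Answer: $-14711$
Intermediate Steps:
$\left(\left(2493 - 9894\right) - -13977\right) - \left(\left(6872 + 9569\right) + 4846\right) = \left(\left(2493 - 9894\right) + 13977\right) - \left(16441 + 4846\right) = \left(-7401 + 13977\right) - 21287 = 6576 - 21287 = -14711$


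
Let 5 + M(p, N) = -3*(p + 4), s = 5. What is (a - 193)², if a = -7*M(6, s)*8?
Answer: 3122289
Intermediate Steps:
M(p, N) = -17 - 3*p (M(p, N) = -5 - 3*(p + 4) = -5 - 3*(4 + p) = -5 + (-12 - 3*p) = -17 - 3*p)
a = 1960 (a = -7*(-17 - 3*6)*8 = -7*(-17 - 18)*8 = -7*(-35)*8 = 245*8 = 1960)
(a - 193)² = (1960 - 193)² = 1767² = 3122289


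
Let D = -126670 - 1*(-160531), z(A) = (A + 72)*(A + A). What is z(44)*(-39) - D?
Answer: -431973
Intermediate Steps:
z(A) = 2*A*(72 + A) (z(A) = (72 + A)*(2*A) = 2*A*(72 + A))
D = 33861 (D = -126670 + 160531 = 33861)
z(44)*(-39) - D = (2*44*(72 + 44))*(-39) - 1*33861 = (2*44*116)*(-39) - 33861 = 10208*(-39) - 33861 = -398112 - 33861 = -431973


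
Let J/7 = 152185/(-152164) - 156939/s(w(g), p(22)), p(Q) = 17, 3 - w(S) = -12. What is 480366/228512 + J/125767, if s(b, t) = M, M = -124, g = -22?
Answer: 36815121105526103/16945693071917392 ≈ 2.1725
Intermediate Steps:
w(S) = 15 (w(S) = 3 - 1*(-12) = 3 + 12 = 15)
s(b, t) = -124
J = 10439447837/1179271 (J = 7*(152185/(-152164) - 156939/(-124)) = 7*(152185*(-1/152164) - 156939*(-1/124)) = 7*(-152185/152164 + 156939/124) = 7*(1491349691/1179271) = 10439447837/1179271 ≈ 8852.5)
480366/228512 + J/125767 = 480366/228512 + (10439447837/1179271)/125767 = 480366*(1/228512) + (10439447837/1179271)*(1/125767) = 240183/114256 + 10439447837/148313375857 = 36815121105526103/16945693071917392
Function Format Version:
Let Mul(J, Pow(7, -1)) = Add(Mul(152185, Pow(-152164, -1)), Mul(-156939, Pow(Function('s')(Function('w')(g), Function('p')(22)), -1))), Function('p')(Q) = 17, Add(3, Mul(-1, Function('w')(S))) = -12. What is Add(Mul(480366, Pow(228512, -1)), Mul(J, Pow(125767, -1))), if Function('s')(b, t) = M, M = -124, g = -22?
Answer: Rational(36815121105526103, 16945693071917392) ≈ 2.1725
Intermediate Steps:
Function('w')(S) = 15 (Function('w')(S) = Add(3, Mul(-1, -12)) = Add(3, 12) = 15)
Function('s')(b, t) = -124
J = Rational(10439447837, 1179271) (J = Mul(7, Add(Mul(152185, Pow(-152164, -1)), Mul(-156939, Pow(-124, -1)))) = Mul(7, Add(Mul(152185, Rational(-1, 152164)), Mul(-156939, Rational(-1, 124)))) = Mul(7, Add(Rational(-152185, 152164), Rational(156939, 124))) = Mul(7, Rational(1491349691, 1179271)) = Rational(10439447837, 1179271) ≈ 8852.5)
Add(Mul(480366, Pow(228512, -1)), Mul(J, Pow(125767, -1))) = Add(Mul(480366, Pow(228512, -1)), Mul(Rational(10439447837, 1179271), Pow(125767, -1))) = Add(Mul(480366, Rational(1, 228512)), Mul(Rational(10439447837, 1179271), Rational(1, 125767))) = Add(Rational(240183, 114256), Rational(10439447837, 148313375857)) = Rational(36815121105526103, 16945693071917392)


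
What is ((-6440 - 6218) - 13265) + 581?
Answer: -25342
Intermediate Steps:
((-6440 - 6218) - 13265) + 581 = (-12658 - 13265) + 581 = -25923 + 581 = -25342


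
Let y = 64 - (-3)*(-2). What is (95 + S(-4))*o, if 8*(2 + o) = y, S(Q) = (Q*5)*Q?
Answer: 3675/4 ≈ 918.75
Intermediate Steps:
S(Q) = 5*Q² (S(Q) = (5*Q)*Q = 5*Q²)
y = 58 (y = 64 - 1*6 = 64 - 6 = 58)
o = 21/4 (o = -2 + (⅛)*58 = -2 + 29/4 = 21/4 ≈ 5.2500)
(95 + S(-4))*o = (95 + 5*(-4)²)*(21/4) = (95 + 5*16)*(21/4) = (95 + 80)*(21/4) = 175*(21/4) = 3675/4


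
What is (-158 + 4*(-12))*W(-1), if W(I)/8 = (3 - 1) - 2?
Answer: 0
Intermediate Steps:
W(I) = 0 (W(I) = 8*((3 - 1) - 2) = 8*(2 - 2) = 8*0 = 0)
(-158 + 4*(-12))*W(-1) = (-158 + 4*(-12))*0 = (-158 - 48)*0 = -206*0 = 0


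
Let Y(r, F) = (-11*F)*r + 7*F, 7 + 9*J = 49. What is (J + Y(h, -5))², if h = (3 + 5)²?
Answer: 109599961/9 ≈ 1.2178e+7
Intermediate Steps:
J = 14/3 (J = -7/9 + (⅑)*49 = -7/9 + 49/9 = 14/3 ≈ 4.6667)
h = 64 (h = 8² = 64)
Y(r, F) = 7*F - 11*F*r (Y(r, F) = -11*F*r + 7*F = 7*F - 11*F*r)
(J + Y(h, -5))² = (14/3 - 5*(7 - 11*64))² = (14/3 - 5*(7 - 704))² = (14/3 - 5*(-697))² = (14/3 + 3485)² = (10469/3)² = 109599961/9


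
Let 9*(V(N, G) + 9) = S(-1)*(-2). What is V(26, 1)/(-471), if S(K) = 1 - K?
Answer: 85/4239 ≈ 0.020052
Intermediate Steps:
V(N, G) = -85/9 (V(N, G) = -9 + ((1 - 1*(-1))*(-2))/9 = -9 + ((1 + 1)*(-2))/9 = -9 + (2*(-2))/9 = -9 + (1/9)*(-4) = -9 - 4/9 = -85/9)
V(26, 1)/(-471) = -85/9/(-471) = -85/9*(-1/471) = 85/4239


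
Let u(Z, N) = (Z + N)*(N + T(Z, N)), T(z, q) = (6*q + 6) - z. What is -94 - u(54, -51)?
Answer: 1121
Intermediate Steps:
T(z, q) = 6 - z + 6*q (T(z, q) = (6 + 6*q) - z = 6 - z + 6*q)
u(Z, N) = (N + Z)*(6 - Z + 7*N) (u(Z, N) = (Z + N)*(N + (6 - Z + 6*N)) = (N + Z)*(6 - Z + 7*N))
-94 - u(54, -51) = -94 - (-1*54**2 + 6*(-51) + 6*54 + 7*(-51)**2 + 6*(-51)*54) = -94 - (-1*2916 - 306 + 324 + 7*2601 - 16524) = -94 - (-2916 - 306 + 324 + 18207 - 16524) = -94 - 1*(-1215) = -94 + 1215 = 1121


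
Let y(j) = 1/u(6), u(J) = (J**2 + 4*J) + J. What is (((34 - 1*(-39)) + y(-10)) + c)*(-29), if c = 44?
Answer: -223967/66 ≈ -3393.4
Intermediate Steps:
u(J) = J**2 + 5*J
y(j) = 1/66 (y(j) = 1/(6*(5 + 6)) = 1/(6*11) = 1/66)
(((34 - 1*(-39)) + y(-10)) + c)*(-29) = (((34 - 1*(-39)) + 1/66) + 44)*(-29) = (((34 + 39) + 1/66) + 44)*(-29) = ((73 + 1/66) + 44)*(-29) = (4819/66 + 44)*(-29) = (7723/66)*(-29) = -223967/66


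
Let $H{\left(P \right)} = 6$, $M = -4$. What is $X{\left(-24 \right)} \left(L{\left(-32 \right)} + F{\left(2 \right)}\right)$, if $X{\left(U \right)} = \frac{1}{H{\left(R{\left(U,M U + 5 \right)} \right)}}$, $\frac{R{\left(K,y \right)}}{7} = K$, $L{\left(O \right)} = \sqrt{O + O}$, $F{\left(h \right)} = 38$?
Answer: $\frac{19}{3} + \frac{4 i}{3} \approx 6.3333 + 1.3333 i$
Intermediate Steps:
$L{\left(O \right)} = \sqrt{2} \sqrt{O}$ ($L{\left(O \right)} = \sqrt{2 O} = \sqrt{2} \sqrt{O}$)
$R{\left(K,y \right)} = 7 K$
$X{\left(U \right)} = \frac{1}{6}$
$X{\left(-24 \right)} \left(L{\left(-32 \right)} + F{\left(2 \right)}\right) = \frac{\sqrt{2} \sqrt{-32} + 38}{6} = \frac{\sqrt{2} \cdot 4 i \sqrt{2} + 38}{6} = \frac{8 i + 38}{6} = \frac{38 + 8 i}{6} = \frac{19}{3} + \frac{4 i}{3}$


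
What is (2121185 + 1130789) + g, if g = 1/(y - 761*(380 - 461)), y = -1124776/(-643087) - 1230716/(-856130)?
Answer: 55184694310804726263189/16969598868419441 ≈ 3.2520e+6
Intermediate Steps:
y = 877205968586/275283036655 (y = -1124776*(-1/643087) - 1230716*(-1/856130) = 1124776/643087 + 615358/428065 = 877205968586/275283036655 ≈ 3.1866)
g = 275283036655/16969598868419441 (g = 1/(877205968586/275283036655 - 761*(380 - 461)) = 1/(877205968586/275283036655 - 761*(-81)) = 1/(877205968586/275283036655 + 61641) = 1/(16969598868419441/275283036655) = 275283036655/16969598868419441 ≈ 1.6222e-5)
(2121185 + 1130789) + g = (2121185 + 1130789) + 275283036655/16969598868419441 = 3251974 + 275283036655/16969598868419441 = 55184694310804726263189/16969598868419441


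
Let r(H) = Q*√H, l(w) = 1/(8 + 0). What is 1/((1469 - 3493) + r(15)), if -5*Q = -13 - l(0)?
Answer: -129536/262174249 - 168*√15/262174249 ≈ -0.00049657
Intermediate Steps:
l(w) = ⅛ (l(w) = 1/8 = ⅛)
Q = 21/8 (Q = -(-13 - 1*⅛)/5 = -(-13 - ⅛)/5 = -⅕*(-105/8) = 21/8 ≈ 2.6250)
r(H) = 21*√H/8
1/((1469 - 3493) + r(15)) = 1/((1469 - 3493) + 21*√15/8) = 1/(-2024 + 21*√15/8)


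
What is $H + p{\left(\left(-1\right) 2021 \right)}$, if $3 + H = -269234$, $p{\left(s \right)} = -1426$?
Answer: $-270663$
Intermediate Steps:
$H = -269237$ ($H = -3 - 269234 = -269237$)
$H + p{\left(\left(-1\right) 2021 \right)} = -269237 - 1426 = -270663$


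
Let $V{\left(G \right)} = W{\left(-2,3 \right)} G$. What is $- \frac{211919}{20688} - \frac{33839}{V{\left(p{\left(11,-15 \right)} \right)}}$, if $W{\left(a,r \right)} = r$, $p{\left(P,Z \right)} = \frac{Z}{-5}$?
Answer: $- \frac{233989501}{62064} \approx -3770.1$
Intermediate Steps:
$p{\left(P,Z \right)} = - \frac{Z}{5}$ ($p{\left(P,Z \right)} = Z \left(- \frac{1}{5}\right) = - \frac{Z}{5}$)
$V{\left(G \right)} = 3 G$
$- \frac{211919}{20688} - \frac{33839}{V{\left(p{\left(11,-15 \right)} \right)}} = - \frac{211919}{20688} - \frac{33839}{3 \left(\left(- \frac{1}{5}\right) \left(-15\right)\right)} = \left(-211919\right) \frac{1}{20688} - \frac{33839}{3 \cdot 3} = - \frac{211919}{20688} - \frac{33839}{9} = - \frac{233989501}{62064}$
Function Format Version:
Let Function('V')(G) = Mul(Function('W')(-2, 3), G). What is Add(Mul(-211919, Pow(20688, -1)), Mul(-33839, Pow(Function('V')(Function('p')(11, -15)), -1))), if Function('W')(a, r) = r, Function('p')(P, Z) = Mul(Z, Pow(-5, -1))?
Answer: Rational(-233989501, 62064) ≈ -3770.1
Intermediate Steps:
Function('p')(P, Z) = Mul(Rational(-1, 5), Z) (Function('p')(P, Z) = Mul(Z, Rational(-1, 5)) = Mul(Rational(-1, 5), Z))
Function('V')(G) = Mul(3, G)
Add(Mul(-211919, Pow(20688, -1)), Mul(-33839, Pow(Function('V')(Function('p')(11, -15)), -1))) = Add(Mul(-211919, Pow(20688, -1)), Mul(-33839, Pow(Mul(3, Mul(Rational(-1, 5), -15)), -1))) = Add(Mul(-211919, Rational(1, 20688)), Mul(-33839, Pow(Mul(3, 3), -1))) = Add(Rational(-211919, 20688), Mul(-33839, Pow(9, -1))) = Add(Rational(-211919, 20688), Mul(-33839, Rational(1, 9))) = Add(Rational(-211919, 20688), Rational(-33839, 9)) = Rational(-233989501, 62064)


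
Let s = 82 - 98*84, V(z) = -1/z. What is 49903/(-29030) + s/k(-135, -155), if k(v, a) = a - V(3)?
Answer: 171657127/3367480 ≈ 50.975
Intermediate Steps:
k(v, a) = 1/3 + a (k(v, a) = a - (-1)/3 = a - 1*(-1/3) = a + 1/3 = 1/3 + a)
s = -8150 (s = 82 - 8232 = -8150)
49903/(-29030) + s/k(-135, -155) = 49903/(-29030) - 8150/(1/3 - 155) = 49903*(-1/29030) - 8150/(-464/3) = -49903/29030 - 8150*(-3/464) = -49903/29030 + 12225/232 = 171657127/3367480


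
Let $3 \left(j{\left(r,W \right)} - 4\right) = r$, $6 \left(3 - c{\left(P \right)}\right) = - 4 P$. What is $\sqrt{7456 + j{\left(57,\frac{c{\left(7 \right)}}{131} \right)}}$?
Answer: $3 \sqrt{831} \approx 86.481$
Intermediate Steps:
$c{\left(P \right)} = 3 + \frac{2 P}{3}$ ($c{\left(P \right)} = 3 - \frac{\left(-4\right) P}{6} = 3 + \frac{2 P}{3}$)
$j{\left(r,W \right)} = 4 + \frac{r}{3}$
$\sqrt{7456 + j{\left(57,\frac{c{\left(7 \right)}}{131} \right)}} = \sqrt{7456 + \left(4 + \frac{1}{3} \cdot 57\right)} = \sqrt{7456 + \left(4 + 19\right)} = \sqrt{7456 + 23} = \sqrt{7479} = 3 \sqrt{831}$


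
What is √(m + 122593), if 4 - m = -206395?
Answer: 4*√20562 ≈ 573.58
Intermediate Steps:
m = 206399 (m = 4 - 1*(-206395) = 4 + 206395 = 206399)
√(m + 122593) = √(206399 + 122593) = √328992 = 4*√20562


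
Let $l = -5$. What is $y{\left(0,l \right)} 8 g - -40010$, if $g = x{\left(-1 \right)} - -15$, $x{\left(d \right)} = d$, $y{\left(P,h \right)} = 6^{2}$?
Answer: $44042$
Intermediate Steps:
$y{\left(P,h \right)} = 36$
$g = 14$ ($g = -1 - -15 = -1 + 15 = 14$)
$y{\left(0,l \right)} 8 g - -40010 = 36 \cdot 8 \cdot 14 - -40010 = 288 \cdot 14 + 40010 = 4032 + 40010 = 44042$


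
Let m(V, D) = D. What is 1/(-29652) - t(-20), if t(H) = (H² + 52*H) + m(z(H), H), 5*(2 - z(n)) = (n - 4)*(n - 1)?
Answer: 19570319/29652 ≈ 660.00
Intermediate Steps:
z(n) = 2 - (-1 + n)*(-4 + n)/5 (z(n) = 2 - (n - 4)*(n - 1)/5 = 2 - (-4 + n)*(-1 + n)/5 = 2 - (-1 + n)*(-4 + n)/5)
t(H) = H² + 53*H (t(H) = (H² + 52*H) + H = H² + 53*H)
1/(-29652) - t(-20) = 1/(-29652) - (-20)*(53 - 20) = -1/29652 - (-20)*33 = -1/29652 - 1*(-660) = -1/29652 + 660 = 19570319/29652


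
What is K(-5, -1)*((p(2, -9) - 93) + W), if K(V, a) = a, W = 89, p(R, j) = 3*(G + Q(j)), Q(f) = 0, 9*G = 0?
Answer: 4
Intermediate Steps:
G = 0 (G = (1/9)*0 = 0)
p(R, j) = 0 (p(R, j) = 3*(0 + 0) = 3*0 = 0)
K(-5, -1)*((p(2, -9) - 93) + W) = -((0 - 93) + 89) = -(-93 + 89) = -1*(-4) = 4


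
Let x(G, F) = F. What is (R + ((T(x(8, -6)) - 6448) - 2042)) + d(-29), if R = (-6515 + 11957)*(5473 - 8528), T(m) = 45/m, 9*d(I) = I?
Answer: -299408593/18 ≈ -1.6634e+7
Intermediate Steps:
d(I) = I/9
R = -16625310 (R = 5442*(-3055) = -16625310)
(R + ((T(x(8, -6)) - 6448) - 2042)) + d(-29) = (-16625310 + ((45/(-6) - 6448) - 2042)) + (⅑)*(-29) = (-16625310 + ((45*(-⅙) - 6448) - 2042)) - 29/9 = (-16625310 + ((-15/2 - 6448) - 2042)) - 29/9 = (-16625310 + (-12911/2 - 2042)) - 29/9 = (-16625310 - 16995/2) - 29/9 = -33267615/2 - 29/9 = -299408593/18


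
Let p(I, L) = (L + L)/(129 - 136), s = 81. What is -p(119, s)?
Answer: 162/7 ≈ 23.143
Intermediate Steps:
p(I, L) = -2*L/7 (p(I, L) = (2*L)/(-7) = (2*L)*(-1/7) = -2*L/7)
-p(119, s) = -(-2)*81/7 = -1*(-162/7) = 162/7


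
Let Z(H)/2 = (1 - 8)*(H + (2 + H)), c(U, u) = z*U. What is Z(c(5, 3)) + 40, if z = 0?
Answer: 12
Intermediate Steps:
c(U, u) = 0 (c(U, u) = 0*U = 0)
Z(H) = -28 - 28*H (Z(H) = 2*((1 - 8)*(H + (2 + H))) = 2*(-7*(2 + 2*H)) = 2*(-14 - 14*H) = -28 - 28*H)
Z(c(5, 3)) + 40 = (-28 - 28*0) + 40 = (-28 + 0) + 40 = -28 + 40 = 12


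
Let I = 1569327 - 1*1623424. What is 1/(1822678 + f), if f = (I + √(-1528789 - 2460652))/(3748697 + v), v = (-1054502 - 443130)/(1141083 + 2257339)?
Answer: 24651530645167255495978820444487/44931802217528817940551123309799366094 - 3607893045558006987*I*√3989441/44931802217528817940551123309799366094 ≈ 5.4864e-7 - 1.6038e-16*I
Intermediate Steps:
I = -54097 (I = 1569327 - 1623424 = -54097)
v = -748816/1699211 (v = -1497632/3398422 = -1497632*1/3398422 = -748816/1699211 ≈ -0.44068)
f = -91922217467/6369826429251 + 1699211*I*√3989441/6369826429251 (f = (-54097 + √(-1528789 - 2460652))/(3748697 - 748816/1699211) = (-54097 + √(-3989441))/(6369826429251/1699211) = (-54097 + I*√3989441)*(1699211/6369826429251) = -91922217467/6369826429251 + 1699211*I*√3989441/6369826429251 ≈ -0.014431 + 0.00053281*I)
1/(1822678 + f) = 1/(1822678 + (-91922217467/6369826429251 + 1699211*I*√3989441/6369826429251)) = 1/(11610142404492136711/6369826429251 + 1699211*I*√3989441/6369826429251)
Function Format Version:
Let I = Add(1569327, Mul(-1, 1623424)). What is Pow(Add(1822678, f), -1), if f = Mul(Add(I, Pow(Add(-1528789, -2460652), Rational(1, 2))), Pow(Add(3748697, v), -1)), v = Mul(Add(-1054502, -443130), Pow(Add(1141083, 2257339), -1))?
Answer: Add(Rational(24651530645167255495978820444487, 44931802217528817940551123309799366094), Mul(Rational(-3607893045558006987, 44931802217528817940551123309799366094), I, Pow(3989441, Rational(1, 2)))) ≈ Add(5.4864e-7, Mul(-1.6038e-16, I))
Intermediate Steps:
I = -54097 (I = Add(1569327, -1623424) = -54097)
v = Rational(-748816, 1699211) (v = Mul(-1497632, Pow(3398422, -1)) = Mul(-1497632, Rational(1, 3398422)) = Rational(-748816, 1699211) ≈ -0.44068)
f = Add(Rational(-91922217467, 6369826429251), Mul(Rational(1699211, 6369826429251), I, Pow(3989441, Rational(1, 2)))) (f = Mul(Add(-54097, Pow(Add(-1528789, -2460652), Rational(1, 2))), Pow(Add(3748697, Rational(-748816, 1699211)), -1)) = Mul(Add(-54097, Pow(-3989441, Rational(1, 2))), Pow(Rational(6369826429251, 1699211), -1)) = Mul(Add(-54097, Mul(I, Pow(3989441, Rational(1, 2)))), Rational(1699211, 6369826429251)) = Add(Rational(-91922217467, 6369826429251), Mul(Rational(1699211, 6369826429251), I, Pow(3989441, Rational(1, 2)))) ≈ Add(-0.014431, Mul(0.00053281, I)))
Pow(Add(1822678, f), -1) = Pow(Add(1822678, Add(Rational(-91922217467, 6369826429251), Mul(Rational(1699211, 6369826429251), I, Pow(3989441, Rational(1, 2))))), -1) = Pow(Add(Rational(11610142404492136711, 6369826429251), Mul(Rational(1699211, 6369826429251), I, Pow(3989441, Rational(1, 2)))), -1)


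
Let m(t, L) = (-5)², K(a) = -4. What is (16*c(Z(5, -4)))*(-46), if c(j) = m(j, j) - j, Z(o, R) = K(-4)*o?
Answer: -33120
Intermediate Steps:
Z(o, R) = -4*o
m(t, L) = 25
c(j) = 25 - j
(16*c(Z(5, -4)))*(-46) = (16*(25 - (-4)*5))*(-46) = (16*(25 - 1*(-20)))*(-46) = (16*(25 + 20))*(-46) = (16*45)*(-46) = 720*(-46) = -33120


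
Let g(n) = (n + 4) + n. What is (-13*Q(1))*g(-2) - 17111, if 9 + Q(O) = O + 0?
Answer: -17111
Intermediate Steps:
Q(O) = -9 + O (Q(O) = -9 + (O + 0) = -9 + O)
g(n) = 4 + 2*n (g(n) = (4 + n) + n = 4 + 2*n)
(-13*Q(1))*g(-2) - 17111 = (-13*(-9 + 1))*(4 + 2*(-2)) - 17111 = (-13*(-8))*(4 - 4) - 17111 = 104*0 - 17111 = 0 - 17111 = -17111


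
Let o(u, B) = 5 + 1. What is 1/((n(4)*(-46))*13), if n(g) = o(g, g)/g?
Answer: -1/897 ≈ -0.0011148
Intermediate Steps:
o(u, B) = 6
n(g) = 6/g
1/((n(4)*(-46))*13) = 1/(((6/4)*(-46))*13) = 1/(((6*(1/4))*(-46))*13) = 1/(((3/2)*(-46))*13) = 1/(-69*13) = 1/(-897) = -1/897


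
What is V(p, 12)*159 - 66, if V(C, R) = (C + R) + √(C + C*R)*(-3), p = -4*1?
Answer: 1206 - 954*I*√13 ≈ 1206.0 - 3439.7*I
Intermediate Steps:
p = -4
V(C, R) = C + R - 3*√(C + C*R) (V(C, R) = (C + R) - 3*√(C + C*R) = C + R - 3*√(C + C*R))
V(p, 12)*159 - 66 = (-4 + 12 - 3*2*I*√(1 + 12))*159 - 66 = (-4 + 12 - 3*2*I*√13)*159 - 66 = (-4 + 12 - 6*I*√13)*159 - 66 = (8 - 6*I*√13)*159 - 66 = (1272 - 954*I*√13) - 66 = 1206 - 954*I*√13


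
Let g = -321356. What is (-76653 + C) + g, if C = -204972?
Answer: -602981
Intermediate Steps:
(-76653 + C) + g = (-76653 - 204972) - 321356 = -281625 - 321356 = -602981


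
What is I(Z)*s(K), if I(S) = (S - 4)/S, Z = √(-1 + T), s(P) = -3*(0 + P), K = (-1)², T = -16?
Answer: -3 - 12*I*√17/17 ≈ -3.0 - 2.9104*I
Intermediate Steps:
K = 1
s(P) = -3*P
Z = I*√17 (Z = √(-1 - 16) = √(-17) = I*√17 ≈ 4.1231*I)
I(S) = (-4 + S)/S
I(Z)*s(K) = ((-4 + I*√17)/((I*√17)))*(-3*1) = ((-I*√17/17)*(-4 + I*√17))*(-3) = -I*√17*(-4 + I*√17)/17*(-3) = 3*I*√17*(-4 + I*√17)/17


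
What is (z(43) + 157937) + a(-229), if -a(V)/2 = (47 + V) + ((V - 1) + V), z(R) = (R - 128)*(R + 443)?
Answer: 117909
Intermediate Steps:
z(R) = (-128 + R)*(443 + R)
a(V) = -92 - 6*V (a(V) = -2*((47 + V) + ((V - 1) + V)) = -2*((47 + V) + ((-1 + V) + V)) = -2*((47 + V) + (-1 + 2*V)) = -2*(46 + 3*V) = -92 - 6*V)
(z(43) + 157937) + a(-229) = ((-56704 + 43**2 + 315*43) + 157937) + (-92 - 6*(-229)) = ((-56704 + 1849 + 13545) + 157937) + (-92 + 1374) = (-41310 + 157937) + 1282 = 116627 + 1282 = 117909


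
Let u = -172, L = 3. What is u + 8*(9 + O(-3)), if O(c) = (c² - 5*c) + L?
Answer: 116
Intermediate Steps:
O(c) = 3 + c² - 5*c (O(c) = (c² - 5*c) + 3 = 3 + c² - 5*c)
u + 8*(9 + O(-3)) = -172 + 8*(9 + (3 + (-3)² - 5*(-3))) = -172 + 8*(9 + (3 + 9 + 15)) = -172 + 8*(9 + 27) = -172 + 8*36 = -172 + 288 = 116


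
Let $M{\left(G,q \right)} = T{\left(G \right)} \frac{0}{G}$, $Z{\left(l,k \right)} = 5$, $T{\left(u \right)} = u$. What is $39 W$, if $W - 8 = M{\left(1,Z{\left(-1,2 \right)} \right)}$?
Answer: $312$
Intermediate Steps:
$M{\left(G,q \right)} = 0$ ($M{\left(G,q \right)} = G \frac{0}{G} = G 0 = 0$)
$W = 8$ ($W = 8 + 0 = 8$)
$39 W = 39 \cdot 8 = 312$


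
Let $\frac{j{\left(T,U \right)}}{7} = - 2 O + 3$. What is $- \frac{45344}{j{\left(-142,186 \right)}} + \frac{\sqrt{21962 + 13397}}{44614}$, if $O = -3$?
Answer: $- \frac{45344}{63} + \frac{\sqrt{35359}}{44614} \approx -719.74$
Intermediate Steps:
$j{\left(T,U \right)} = 63$ ($j{\left(T,U \right)} = 7 \left(\left(-2\right) \left(-3\right) + 3\right) = 7 \left(6 + 3\right) = 7 \cdot 9 = 63$)
$- \frac{45344}{j{\left(-142,186 \right)}} + \frac{\sqrt{21962 + 13397}}{44614} = - \frac{45344}{63} + \frac{\sqrt{21962 + 13397}}{44614} = \left(-45344\right) \frac{1}{63} + \sqrt{35359} \cdot \frac{1}{44614} = - \frac{45344}{63} + \frac{\sqrt{35359}}{44614}$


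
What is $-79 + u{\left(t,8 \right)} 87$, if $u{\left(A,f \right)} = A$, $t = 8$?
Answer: $617$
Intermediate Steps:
$-79 + u{\left(t,8 \right)} 87 = -79 + 8 \cdot 87 = -79 + 696 = 617$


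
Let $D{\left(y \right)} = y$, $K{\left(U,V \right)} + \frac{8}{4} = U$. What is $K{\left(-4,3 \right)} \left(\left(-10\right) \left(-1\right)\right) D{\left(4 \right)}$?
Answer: $-240$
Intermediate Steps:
$K{\left(U,V \right)} = -2 + U$
$K{\left(-4,3 \right)} \left(\left(-10\right) \left(-1\right)\right) D{\left(4 \right)} = \left(-2 - 4\right) \left(\left(-10\right) \left(-1\right)\right) 4 = \left(-6\right) 10 \cdot 4 = \left(-60\right) 4 = -240$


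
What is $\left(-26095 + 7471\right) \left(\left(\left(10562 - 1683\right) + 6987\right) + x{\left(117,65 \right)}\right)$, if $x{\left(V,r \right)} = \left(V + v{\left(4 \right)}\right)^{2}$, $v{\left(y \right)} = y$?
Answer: $-568162368$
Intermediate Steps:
$x{\left(V,r \right)} = \left(4 + V\right)^{2}$ ($x{\left(V,r \right)} = \left(V + 4\right)^{2} = \left(4 + V\right)^{2}$)
$\left(-26095 + 7471\right) \left(\left(\left(10562 - 1683\right) + 6987\right) + x{\left(117,65 \right)}\right) = \left(-26095 + 7471\right) \left(\left(\left(10562 - 1683\right) + 6987\right) + \left(4 + 117\right)^{2}\right) = - 18624 \left(\left(8879 + 6987\right) + 121^{2}\right) = - 18624 \left(15866 + 14641\right) = \left(-18624\right) 30507 = -568162368$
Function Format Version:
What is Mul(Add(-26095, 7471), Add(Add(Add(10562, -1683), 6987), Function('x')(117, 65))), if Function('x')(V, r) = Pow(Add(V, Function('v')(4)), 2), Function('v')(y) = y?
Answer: -568162368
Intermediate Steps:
Function('x')(V, r) = Pow(Add(4, V), 2) (Function('x')(V, r) = Pow(Add(V, 4), 2) = Pow(Add(4, V), 2))
Mul(Add(-26095, 7471), Add(Add(Add(10562, -1683), 6987), Function('x')(117, 65))) = Mul(Add(-26095, 7471), Add(Add(Add(10562, -1683), 6987), Pow(Add(4, 117), 2))) = Mul(-18624, Add(Add(8879, 6987), Pow(121, 2))) = Mul(-18624, Add(15866, 14641)) = Mul(-18624, 30507) = -568162368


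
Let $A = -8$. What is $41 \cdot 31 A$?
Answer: $-10168$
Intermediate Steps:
$41 \cdot 31 A = 41 \cdot 31 \left(-8\right) = 1271 \left(-8\right) = -10168$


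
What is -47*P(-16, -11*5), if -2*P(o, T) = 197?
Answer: 9259/2 ≈ 4629.5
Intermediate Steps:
P(o, T) = -197/2 (P(o, T) = -½*197 = -197/2)
-47*P(-16, -11*5) = -47*(-197/2) = 9259/2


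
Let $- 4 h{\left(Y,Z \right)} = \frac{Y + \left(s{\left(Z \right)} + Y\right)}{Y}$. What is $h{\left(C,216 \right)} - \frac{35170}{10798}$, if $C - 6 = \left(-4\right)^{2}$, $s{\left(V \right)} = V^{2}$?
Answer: $- \frac{63420195}{118778} \approx -533.94$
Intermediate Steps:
$C = 22$ ($C = 6 + \left(-4\right)^{2} = 6 + 16 = 22$)
$h{\left(Y,Z \right)} = - \frac{Z^{2} + 2 Y}{4 Y}$ ($h{\left(Y,Z \right)} = - \frac{\left(Y + \left(Z^{2} + Y\right)\right) \frac{1}{Y}}{4} = - \frac{\left(Y + \left(Y + Z^{2}\right)\right) \frac{1}{Y}}{4} = - \frac{\left(Z^{2} + 2 Y\right) \frac{1}{Y}}{4} = - \frac{\frac{1}{Y} \left(Z^{2} + 2 Y\right)}{4} = - \frac{Z^{2} + 2 Y}{4 Y}$)
$h{\left(C,216 \right)} - \frac{35170}{10798} = \frac{- 216^{2} - 44}{4 \cdot 22} - \frac{35170}{10798} = \frac{1}{4} \cdot \frac{1}{22} \left(\left(-1\right) 46656 - 44\right) - 35170 \cdot \frac{1}{10798} = \frac{1}{4} \cdot \frac{1}{22} \left(-46656 - 44\right) - \frac{17585}{5399} = \frac{1}{4} \cdot \frac{1}{22} \left(-46700\right) - \frac{17585}{5399} = - \frac{11675}{22} - \frac{17585}{5399} = - \frac{63420195}{118778}$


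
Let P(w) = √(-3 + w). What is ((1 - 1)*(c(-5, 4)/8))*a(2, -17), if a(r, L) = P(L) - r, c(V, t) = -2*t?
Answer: 0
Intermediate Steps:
a(r, L) = √(-3 + L) - r
((1 - 1)*(c(-5, 4)/8))*a(2, -17) = ((1 - 1)*(-2*4/8))*(√(-3 - 17) - 1*2) = (0*(-8*⅛))*(√(-20) - 2) = (0*(-1))*(2*I*√5 - 2) = 0*(-2 + 2*I*√5) = 0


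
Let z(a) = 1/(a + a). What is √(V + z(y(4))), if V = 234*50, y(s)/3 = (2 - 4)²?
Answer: √1684806/12 ≈ 108.17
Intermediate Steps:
y(s) = 12 (y(s) = 3*(2 - 4)² = 3*(-2)² = 3*4 = 12)
z(a) = 1/(2*a)
V = 11700
√(V + z(y(4))) = √(11700 + (½)/12) = √(11700 + (½)*(1/12)) = √(11700 + 1/24) = √(280801/24) = √1684806/12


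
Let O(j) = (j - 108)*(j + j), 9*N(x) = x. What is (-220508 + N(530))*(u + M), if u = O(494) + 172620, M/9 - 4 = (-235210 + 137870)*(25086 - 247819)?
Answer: -387142198969028168/9 ≈ -4.3016e+16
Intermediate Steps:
N(x) = x/9
M = 195127472016 (M = 36 + 9*((-235210 + 137870)*(25086 - 247819)) = 36 + 9*(-97340*(-222733)) = 36 + 9*21680830220 = 36 + 195127471980 = 195127472016)
O(j) = 2*j*(-108 + j) (O(j) = (-108 + j)*(2*j) = 2*j*(-108 + j))
u = 553988 (u = 2*494*(-108 + 494) + 172620 = 2*494*386 + 172620 = 381368 + 172620 = 553988)
(-220508 + N(530))*(u + M) = (-220508 + (1/9)*530)*(553988 + 195127472016) = (-220508 + 530/9)*195128026004 = -1984042/9*195128026004 = -387142198969028168/9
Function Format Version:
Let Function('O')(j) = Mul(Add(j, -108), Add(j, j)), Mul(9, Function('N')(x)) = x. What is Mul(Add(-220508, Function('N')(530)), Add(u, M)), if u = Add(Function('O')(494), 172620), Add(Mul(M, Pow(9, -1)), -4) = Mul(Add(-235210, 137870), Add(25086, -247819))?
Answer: Rational(-387142198969028168, 9) ≈ -4.3016e+16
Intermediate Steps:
Function('N')(x) = Mul(Rational(1, 9), x)
M = 195127472016 (M = Add(36, Mul(9, Mul(Add(-235210, 137870), Add(25086, -247819)))) = Add(36, Mul(9, Mul(-97340, -222733))) = Add(36, Mul(9, 21680830220)) = Add(36, 195127471980) = 195127472016)
Function('O')(j) = Mul(2, j, Add(-108, j)) (Function('O')(j) = Mul(Add(-108, j), Mul(2, j)) = Mul(2, j, Add(-108, j)))
u = 553988 (u = Add(Mul(2, 494, Add(-108, 494)), 172620) = Add(Mul(2, 494, 386), 172620) = Add(381368, 172620) = 553988)
Mul(Add(-220508, Function('N')(530)), Add(u, M)) = Mul(Add(-220508, Mul(Rational(1, 9), 530)), Add(553988, 195127472016)) = Mul(Add(-220508, Rational(530, 9)), 195128026004) = Mul(Rational(-1984042, 9), 195128026004) = Rational(-387142198969028168, 9)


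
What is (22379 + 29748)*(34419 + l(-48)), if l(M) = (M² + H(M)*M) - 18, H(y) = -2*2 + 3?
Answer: 1915823631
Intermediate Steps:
H(y) = -1 (H(y) = -4 + 3 = -1)
l(M) = -18 + M² - M (l(M) = (M² - M) - 18 = -18 + M² - M)
(22379 + 29748)*(34419 + l(-48)) = (22379 + 29748)*(34419 + (-18 + (-48)² - 1*(-48))) = 52127*(34419 + (-18 + 2304 + 48)) = 52127*(34419 + 2334) = 52127*36753 = 1915823631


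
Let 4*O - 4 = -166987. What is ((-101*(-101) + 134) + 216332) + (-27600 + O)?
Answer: 629285/4 ≈ 1.5732e+5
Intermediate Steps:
O = -166983/4 (O = 1 + (¼)*(-166987) = 1 - 166987/4 = -166983/4 ≈ -41746.)
((-101*(-101) + 134) + 216332) + (-27600 + O) = ((-101*(-101) + 134) + 216332) + (-27600 - 166983/4) = ((10201 + 134) + 216332) - 277383/4 = (10335 + 216332) - 277383/4 = 226667 - 277383/4 = 629285/4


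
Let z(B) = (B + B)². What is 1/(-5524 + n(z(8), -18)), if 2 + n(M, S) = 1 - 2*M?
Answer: -1/6037 ≈ -0.00016565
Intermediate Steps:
z(B) = 4*B² (z(B) = (2*B)² = 4*B²)
n(M, S) = -1 - 2*M (n(M, S) = -2 + (1 - 2*M) = -1 - 2*M)
1/(-5524 + n(z(8), -18)) = 1/(-5524 + (-1 - 8*8²)) = 1/(-5524 + (-1 - 8*64)) = 1/(-5524 + (-1 - 2*256)) = 1/(-5524 + (-1 - 512)) = 1/(-5524 - 513) = 1/(-6037) = -1/6037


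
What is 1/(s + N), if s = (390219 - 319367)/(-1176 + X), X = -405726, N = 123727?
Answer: 203451/25172346451 ≈ 8.0823e-6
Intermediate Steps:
s = -35426/203451 (s = (390219 - 319367)/(-1176 - 405726) = 70852/(-406902) = 70852*(-1/406902) = -35426/203451 ≈ -0.17413)
1/(s + N) = 1/(-35426/203451 + 123727) = 1/(25172346451/203451) = 203451/25172346451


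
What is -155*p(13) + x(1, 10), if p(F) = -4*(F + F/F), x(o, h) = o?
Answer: 8681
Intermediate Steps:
p(F) = -4 - 4*F (p(F) = -4*(F + 1) = -4*(1 + F) = -4 - 4*F)
-155*p(13) + x(1, 10) = -155*(-4 - 4*13) + 1 = -155*(-4 - 52) + 1 = -155*(-56) + 1 = 8680 + 1 = 8681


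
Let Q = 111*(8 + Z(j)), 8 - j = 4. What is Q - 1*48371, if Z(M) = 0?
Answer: -47483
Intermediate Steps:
j = 4 (j = 8 - 1*4 = 8 - 4 = 4)
Q = 888 (Q = 111*(8 + 0) = 111*8 = 888)
Q - 1*48371 = 888 - 1*48371 = 888 - 48371 = -47483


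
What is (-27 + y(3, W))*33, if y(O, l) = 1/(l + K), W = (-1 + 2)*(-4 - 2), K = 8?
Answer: -1749/2 ≈ -874.50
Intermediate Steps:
W = -6 (W = 1*(-6) = -6)
y(O, l) = 1/(8 + l) (y(O, l) = 1/(l + 8) = 1/(8 + l))
(-27 + y(3, W))*33 = (-27 + 1/(8 - 6))*33 = (-27 + 1/2)*33 = -53/2*33 = -1749/2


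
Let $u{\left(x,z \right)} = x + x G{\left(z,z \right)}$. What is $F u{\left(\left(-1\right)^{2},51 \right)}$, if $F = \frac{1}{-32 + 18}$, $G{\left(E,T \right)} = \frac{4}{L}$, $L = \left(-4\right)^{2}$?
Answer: $- \frac{5}{56} \approx -0.089286$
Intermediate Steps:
$L = 16$
$G{\left(E,T \right)} = \frac{1}{4}$ ($G{\left(E,T \right)} = \frac{4}{16} = 4 \cdot \frac{1}{16} = \frac{1}{4}$)
$u{\left(x,z \right)} = \frac{5 x}{4}$ ($u{\left(x,z \right)} = x + x \frac{1}{4} = x + \frac{x}{4} = \frac{5 x}{4}$)
$F = - \frac{1}{14}$ ($F = \frac{1}{-14} = - \frac{1}{14} \approx -0.071429$)
$F u{\left(\left(-1\right)^{2},51 \right)} = - \frac{\frac{5}{4} \left(-1\right)^{2}}{14} = - \frac{\frac{5}{4} \cdot 1}{14} = \left(- \frac{1}{14}\right) \frac{5}{4} = - \frac{5}{56}$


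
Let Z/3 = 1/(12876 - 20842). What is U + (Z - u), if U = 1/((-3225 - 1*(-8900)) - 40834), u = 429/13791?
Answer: -40572450413/1287512102618 ≈ -0.031512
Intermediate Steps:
Z = -3/7966 (Z = 3/(12876 - 20842) = 3/(-7966) = 3*(-1/7966) = -3/7966 ≈ -0.00037660)
u = 143/4597 (u = 429*(1/13791) = 143/4597 ≈ 0.031107)
U = -1/35159 (U = 1/((-3225 + 8900) - 40834) = 1/(5675 - 40834) = 1/(-35159) = -1/35159 ≈ -2.8442e-5)
U + (Z - u) = -1/35159 + (-3/7966 - 1*143/4597) = -1/35159 + (-3/7966 - 143/4597) = -1/35159 - 1152929/36619702 = -40572450413/1287512102618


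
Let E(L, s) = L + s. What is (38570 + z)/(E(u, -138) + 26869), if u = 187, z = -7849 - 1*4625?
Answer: 13048/13459 ≈ 0.96946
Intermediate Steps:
z = -12474 (z = -7849 - 4625 = -12474)
(38570 + z)/(E(u, -138) + 26869) = (38570 - 12474)/((187 - 138) + 26869) = 26096/(49 + 26869) = 26096/26918 = 26096*(1/26918) = 13048/13459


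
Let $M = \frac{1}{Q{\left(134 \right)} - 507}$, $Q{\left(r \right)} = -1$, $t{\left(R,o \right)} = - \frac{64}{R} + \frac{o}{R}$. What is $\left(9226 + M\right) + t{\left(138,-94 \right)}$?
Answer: $\frac{323349551}{35052} \approx 9224.9$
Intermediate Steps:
$M = - \frac{1}{508}$ ($M = \frac{1}{-1 - 507} = \frac{1}{-508} = - \frac{1}{508} \approx -0.0019685$)
$\left(9226 + M\right) + t{\left(138,-94 \right)} = \left(9226 - \frac{1}{508}\right) + \frac{-64 - 94}{138} = \frac{4686807}{508} + \frac{1}{138} \left(-158\right) = \frac{4686807}{508} - \frac{79}{69} = \frac{323349551}{35052}$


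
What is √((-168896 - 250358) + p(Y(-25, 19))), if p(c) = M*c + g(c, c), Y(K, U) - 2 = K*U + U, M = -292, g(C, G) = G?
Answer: 14*I*√1465 ≈ 535.85*I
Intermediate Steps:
Y(K, U) = 2 + U + K*U (Y(K, U) = 2 + (K*U + U) = 2 + (U + K*U) = 2 + U + K*U)
p(c) = -291*c (p(c) = -292*c + c = -291*c)
√((-168896 - 250358) + p(Y(-25, 19))) = √((-168896 - 250358) - 291*(2 + 19 - 25*19)) = √(-419254 - 291*(2 + 19 - 475)) = √(-419254 - 291*(-454)) = √(-419254 + 132114) = √(-287140) = 14*I*√1465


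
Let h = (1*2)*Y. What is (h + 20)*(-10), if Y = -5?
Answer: -100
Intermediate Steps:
h = -10 (h = (1*2)*(-5) = 2*(-5) = -10)
(h + 20)*(-10) = (-10 + 20)*(-10) = 10*(-10) = -100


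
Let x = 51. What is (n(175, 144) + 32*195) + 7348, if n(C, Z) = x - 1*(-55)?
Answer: 13694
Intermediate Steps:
n(C, Z) = 106 (n(C, Z) = 51 - 1*(-55) = 51 + 55 = 106)
(n(175, 144) + 32*195) + 7348 = (106 + 32*195) + 7348 = (106 + 6240) + 7348 = 6346 + 7348 = 13694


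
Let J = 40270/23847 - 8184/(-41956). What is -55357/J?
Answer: -13846511897331/471182992 ≈ -29387.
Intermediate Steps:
J = 471182992/250131183 (J = 40270*(1/23847) - 8184*(-1/41956) = 40270/23847 + 2046/10489 = 471182992/250131183 ≈ 1.8837)
-55357/J = -55357/471182992/250131183 = -55357*250131183/471182992 = -13846511897331/471182992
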